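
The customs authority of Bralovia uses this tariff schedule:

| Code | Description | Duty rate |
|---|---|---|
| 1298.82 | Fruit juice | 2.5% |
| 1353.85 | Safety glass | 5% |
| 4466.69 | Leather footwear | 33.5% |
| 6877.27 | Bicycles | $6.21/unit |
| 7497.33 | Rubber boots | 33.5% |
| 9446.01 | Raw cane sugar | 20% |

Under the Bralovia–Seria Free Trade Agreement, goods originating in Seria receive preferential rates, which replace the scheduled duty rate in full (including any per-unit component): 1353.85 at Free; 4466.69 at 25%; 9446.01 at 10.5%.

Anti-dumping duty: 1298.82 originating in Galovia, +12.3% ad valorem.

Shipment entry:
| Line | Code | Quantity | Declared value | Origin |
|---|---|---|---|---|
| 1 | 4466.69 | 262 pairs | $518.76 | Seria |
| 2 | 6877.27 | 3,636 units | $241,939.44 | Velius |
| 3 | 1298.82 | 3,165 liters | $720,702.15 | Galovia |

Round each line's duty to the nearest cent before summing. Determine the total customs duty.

$129,373.17

Line 1 (4466.69, Seria, 262 pairs, $518.76):
Base rate for 4466.69 is 33.5%.
Origin Seria qualifies under the Bralovia–Seria agreement and 4466.69 is covered: preferential rate 25% applies instead.
Duty = $518.76 × 25% = $129.69.
Line 2 (6877.27, Velius, 3,636 units, $241,939.44):
Base rate for 6877.27 is $6.21/unit.
Duty = 3,636 × $6.21 = $22,579.56.
Line 3 (1298.82, Galovia, 3,165 liters, $720,702.15):
Base rate for 1298.82 is 2.5%.
Additional duty on 1298.82 from Galovia: +12.3%. Applied ad valorem rate: 2.5% + 12.3% = 14.8%.
Duty = $720,702.15 × 14.8% = $106,663.92.
Total = $129.69 + $22,579.56 + $106,663.92 = $129,373.17.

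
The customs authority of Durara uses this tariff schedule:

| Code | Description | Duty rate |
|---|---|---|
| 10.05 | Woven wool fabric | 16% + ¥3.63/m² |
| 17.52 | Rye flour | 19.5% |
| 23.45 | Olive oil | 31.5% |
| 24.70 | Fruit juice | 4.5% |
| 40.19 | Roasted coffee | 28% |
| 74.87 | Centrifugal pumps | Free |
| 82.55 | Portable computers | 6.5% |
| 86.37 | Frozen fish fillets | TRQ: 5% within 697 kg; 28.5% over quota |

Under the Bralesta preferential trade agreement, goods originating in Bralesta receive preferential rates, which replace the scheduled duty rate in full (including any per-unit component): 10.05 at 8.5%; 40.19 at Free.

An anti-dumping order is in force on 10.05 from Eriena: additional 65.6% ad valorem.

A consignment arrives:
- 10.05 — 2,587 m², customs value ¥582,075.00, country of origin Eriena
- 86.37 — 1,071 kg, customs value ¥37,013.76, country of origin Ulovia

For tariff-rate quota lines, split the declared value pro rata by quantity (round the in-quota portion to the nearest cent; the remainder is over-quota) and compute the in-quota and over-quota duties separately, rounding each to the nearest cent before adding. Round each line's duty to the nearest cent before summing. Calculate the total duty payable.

Line 1 (10.05, Eriena, 2,587 m², ¥582,075.00):
Base rate for 10.05 is 16% + ¥3.63/m².
10.05 has an FTA preferential rate, but origin Eriena is not Bralesta; base rate stands.
Additional duty on 10.05 from Eriena: +65.6%. Applied ad valorem rate: 16% + 65.6% = 81.6%.
Duty = ¥582,075.00 × 81.6% + 2,587 × ¥3.63 = ¥484,364.01.
Line 2 (86.37, Ulovia, 1,071 kg, ¥37,013.76):
Code 86.37 is under a tariff-rate quota (threshold 697 kg). In-quota: 697 kg at 5%; over-quota: 374 kg at 28.5%.
Pro-rata value split: in-quota = ¥37,013.76 × 697/1,071 = ¥24,088.32; over-quota = ¥37,013.76 − ¥24,088.32 = ¥12,925.44.
In-quota duty = ¥24,088.32 × 5% = ¥1,204.42. Over-quota duty = ¥12,925.44 × 28.5% = ¥3,683.75.
Line duty = ¥1,204.42 + ¥3,683.75 = ¥4,888.17.
Total = ¥484,364.01 + ¥4,888.17 = ¥489,252.18.

¥489,252.18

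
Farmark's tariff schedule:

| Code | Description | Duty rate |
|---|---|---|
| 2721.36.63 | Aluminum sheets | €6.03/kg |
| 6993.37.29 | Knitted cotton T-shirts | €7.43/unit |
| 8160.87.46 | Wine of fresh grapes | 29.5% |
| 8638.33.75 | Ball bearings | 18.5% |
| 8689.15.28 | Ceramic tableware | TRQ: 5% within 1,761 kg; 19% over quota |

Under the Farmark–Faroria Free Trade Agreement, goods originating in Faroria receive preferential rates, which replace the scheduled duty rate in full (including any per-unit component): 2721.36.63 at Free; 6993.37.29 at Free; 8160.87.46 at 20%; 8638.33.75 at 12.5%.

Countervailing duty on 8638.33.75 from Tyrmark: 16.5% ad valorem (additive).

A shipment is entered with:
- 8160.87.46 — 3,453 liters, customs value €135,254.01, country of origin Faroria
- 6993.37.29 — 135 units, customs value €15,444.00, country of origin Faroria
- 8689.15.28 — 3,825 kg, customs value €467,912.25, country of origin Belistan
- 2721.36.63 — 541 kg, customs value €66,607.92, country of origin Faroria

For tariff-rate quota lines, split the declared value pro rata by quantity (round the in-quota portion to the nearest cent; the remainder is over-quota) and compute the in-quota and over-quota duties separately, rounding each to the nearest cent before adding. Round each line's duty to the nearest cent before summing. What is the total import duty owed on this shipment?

Line 1 (8160.87.46, Faroria, 3,453 liters, €135,254.01):
Base rate for 8160.87.46 is 29.5%.
Origin Faroria qualifies under the Farmark–Faroria agreement and 8160.87.46 is covered: preferential rate 20% applies instead.
Duty = €135,254.01 × 20% = €27,050.80.
Line 2 (6993.37.29, Faroria, 135 units, €15,444.00):
Base rate for 6993.37.29 is €7.43/unit.
Origin Faroria qualifies under the Farmark–Faroria agreement and 6993.37.29 is covered: preferential rate Free applies instead.
Duty = €15,444.00 × 0% = €0.00.
Line 3 (8689.15.28, Belistan, 3,825 kg, €467,912.25):
Code 8689.15.28 is under a tariff-rate quota (threshold 1,761 kg). In-quota: 1,761 kg at 5%; over-quota: 2,064 kg at 19%.
Pro-rata value split: in-quota = €467,912.25 × 1,761/3,825 = €215,423.13; over-quota = €467,912.25 − €215,423.13 = €252,489.12.
In-quota duty = €215,423.13 × 5% = €10,771.16. Over-quota duty = €252,489.12 × 19% = €47,972.93.
Line duty = €10,771.16 + €47,972.93 = €58,744.09.
Line 4 (2721.36.63, Faroria, 541 kg, €66,607.92):
Base rate for 2721.36.63 is €6.03/kg.
Origin Faroria qualifies under the Farmark–Faroria agreement and 2721.36.63 is covered: preferential rate Free applies instead.
Duty = €66,607.92 × 0% = €0.00.
Total = €27,050.80 + €0.00 + €58,744.09 + €0.00 = €85,794.89.

€85,794.89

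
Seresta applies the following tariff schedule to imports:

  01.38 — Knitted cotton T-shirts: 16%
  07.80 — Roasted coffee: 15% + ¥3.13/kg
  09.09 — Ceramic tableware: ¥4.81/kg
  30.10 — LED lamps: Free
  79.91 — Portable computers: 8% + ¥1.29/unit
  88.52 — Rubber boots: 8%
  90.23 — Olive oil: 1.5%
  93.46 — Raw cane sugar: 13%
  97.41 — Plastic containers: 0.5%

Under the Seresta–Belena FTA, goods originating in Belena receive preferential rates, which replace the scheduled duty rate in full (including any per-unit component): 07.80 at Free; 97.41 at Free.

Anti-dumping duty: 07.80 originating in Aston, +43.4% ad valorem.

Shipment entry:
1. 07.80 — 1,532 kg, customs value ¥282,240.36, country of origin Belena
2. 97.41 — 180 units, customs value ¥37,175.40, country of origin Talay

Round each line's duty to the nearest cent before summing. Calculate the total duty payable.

Line 1 (07.80, Belena, 1,532 kg, ¥282,240.36):
Base rate for 07.80 is 15% + ¥3.13/kg.
Origin Belena qualifies under the Seresta–Belena agreement and 07.80 is covered: preferential rate Free applies instead.
The additional-duty order on 07.80 targets Aston, not Belena; it does not apply.
Duty = ¥282,240.36 × 0% = ¥0.00.
Line 2 (97.41, Talay, 180 units, ¥37,175.40):
Base rate for 97.41 is 0.5%.
97.41 has an FTA preferential rate, but origin Talay is not Belena; base rate stands.
Duty = ¥37,175.40 × 0.5% = ¥185.88.
Total = ¥0.00 + ¥185.88 = ¥185.88.

¥185.88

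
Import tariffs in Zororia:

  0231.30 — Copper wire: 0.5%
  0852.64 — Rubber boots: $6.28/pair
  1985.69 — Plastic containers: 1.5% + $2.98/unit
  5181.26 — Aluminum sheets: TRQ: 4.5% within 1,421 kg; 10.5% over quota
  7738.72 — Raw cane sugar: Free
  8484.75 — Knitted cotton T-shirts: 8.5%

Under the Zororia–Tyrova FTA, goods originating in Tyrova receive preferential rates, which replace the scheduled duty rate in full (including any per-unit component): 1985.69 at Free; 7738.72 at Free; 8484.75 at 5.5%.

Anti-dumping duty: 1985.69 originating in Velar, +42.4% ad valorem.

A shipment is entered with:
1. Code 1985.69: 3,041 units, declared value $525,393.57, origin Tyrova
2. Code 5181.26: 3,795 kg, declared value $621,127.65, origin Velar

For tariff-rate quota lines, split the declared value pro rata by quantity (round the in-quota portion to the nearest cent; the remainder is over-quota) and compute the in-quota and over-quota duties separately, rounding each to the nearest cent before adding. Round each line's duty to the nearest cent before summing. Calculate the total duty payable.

Line 1 (1985.69, Tyrova, 3,041 units, $525,393.57):
Base rate for 1985.69 is 1.5% + $2.98/unit.
Origin Tyrova qualifies under the Zororia–Tyrova agreement and 1985.69 is covered: preferential rate Free applies instead.
The additional-duty order on 1985.69 targets Velar, not Tyrova; it does not apply.
Duty = $525,393.57 × 0% = $0.00.
Line 2 (5181.26, Velar, 3,795 kg, $621,127.65):
Code 5181.26 is under a tariff-rate quota (threshold 1,421 kg). In-quota: 1,421 kg at 4.5%; over-quota: 2,374 kg at 10.5%.
Pro-rata value split: in-quota = $621,127.65 × 1,421/3,795 = $232,575.07; over-quota = $621,127.65 − $232,575.07 = $388,552.58.
In-quota duty = $232,575.07 × 4.5% = $10,465.88. Over-quota duty = $388,552.58 × 10.5% = $40,798.02.
Line duty = $10,465.88 + $40,798.02 = $51,263.90.
Total = $0.00 + $51,263.90 = $51,263.90.

$51,263.90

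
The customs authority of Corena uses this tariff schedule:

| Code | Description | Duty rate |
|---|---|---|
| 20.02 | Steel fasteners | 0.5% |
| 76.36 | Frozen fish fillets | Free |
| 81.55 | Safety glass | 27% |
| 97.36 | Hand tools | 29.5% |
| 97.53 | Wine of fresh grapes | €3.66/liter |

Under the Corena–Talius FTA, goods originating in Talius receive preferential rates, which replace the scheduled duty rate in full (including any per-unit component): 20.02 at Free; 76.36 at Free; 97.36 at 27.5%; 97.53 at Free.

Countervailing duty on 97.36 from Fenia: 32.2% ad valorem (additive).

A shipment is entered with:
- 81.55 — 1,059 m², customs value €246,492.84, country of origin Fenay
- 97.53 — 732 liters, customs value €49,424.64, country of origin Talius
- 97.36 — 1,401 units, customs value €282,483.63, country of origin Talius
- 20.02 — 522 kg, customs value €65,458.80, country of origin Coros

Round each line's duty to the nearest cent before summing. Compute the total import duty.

Line 1 (81.55, Fenay, 1,059 m², €246,492.84):
Base rate for 81.55 is 27%.
Duty = €246,492.84 × 27% = €66,553.07.
Line 2 (97.53, Talius, 732 liters, €49,424.64):
Base rate for 97.53 is €3.66/liter.
Origin Talius qualifies under the Corena–Talius agreement and 97.53 is covered: preferential rate Free applies instead.
Duty = €49,424.64 × 0% = €0.00.
Line 3 (97.36, Talius, 1,401 units, €282,483.63):
Base rate for 97.36 is 29.5%.
Origin Talius qualifies under the Corena–Talius agreement and 97.36 is covered: preferential rate 27.5% applies instead.
The additional-duty order on 97.36 targets Fenia, not Talius; it does not apply.
Duty = €282,483.63 × 27.5% = €77,683.00.
Line 4 (20.02, Coros, 522 kg, €65,458.80):
Base rate for 20.02 is 0.5%.
20.02 has an FTA preferential rate, but origin Coros is not Talius; base rate stands.
Duty = €65,458.80 × 0.5% = €327.29.
Total = €66,553.07 + €0.00 + €77,683.00 + €327.29 = €144,563.36.

€144,563.36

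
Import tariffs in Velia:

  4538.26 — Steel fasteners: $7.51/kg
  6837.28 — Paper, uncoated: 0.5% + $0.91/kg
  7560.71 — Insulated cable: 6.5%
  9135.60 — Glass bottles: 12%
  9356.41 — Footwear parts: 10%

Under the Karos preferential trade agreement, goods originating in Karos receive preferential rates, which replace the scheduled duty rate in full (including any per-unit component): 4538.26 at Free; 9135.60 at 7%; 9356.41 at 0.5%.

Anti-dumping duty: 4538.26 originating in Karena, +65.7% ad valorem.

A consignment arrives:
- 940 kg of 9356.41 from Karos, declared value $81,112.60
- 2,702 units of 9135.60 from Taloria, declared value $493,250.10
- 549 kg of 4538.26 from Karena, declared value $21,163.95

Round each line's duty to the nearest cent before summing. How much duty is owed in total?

$77,623.28

Line 1 (9356.41, Karos, 940 kg, $81,112.60):
Base rate for 9356.41 is 10%.
Origin Karos qualifies under the Velia–Karos agreement and 9356.41 is covered: preferential rate 0.5% applies instead.
Duty = $81,112.60 × 0.5% = $405.56.
Line 2 (9135.60, Taloria, 2,702 units, $493,250.10):
Base rate for 9135.60 is 12%.
9135.60 has an FTA preferential rate, but origin Taloria is not Karos; base rate stands.
Duty = $493,250.10 × 12% = $59,190.01.
Line 3 (4538.26, Karena, 549 kg, $21,163.95):
Base rate for 4538.26 is $7.51/kg.
4538.26 has an FTA preferential rate, but origin Karena is not Karos; base rate stands.
Additional duty on 4538.26 from Karena: +65.7% ad valorem. Applied ad valorem rate = 65.7%.
Duty = $21,163.95 × 65.7% + 549 × $7.51 = $18,027.71.
Total = $405.56 + $59,190.01 + $18,027.71 = $77,623.28.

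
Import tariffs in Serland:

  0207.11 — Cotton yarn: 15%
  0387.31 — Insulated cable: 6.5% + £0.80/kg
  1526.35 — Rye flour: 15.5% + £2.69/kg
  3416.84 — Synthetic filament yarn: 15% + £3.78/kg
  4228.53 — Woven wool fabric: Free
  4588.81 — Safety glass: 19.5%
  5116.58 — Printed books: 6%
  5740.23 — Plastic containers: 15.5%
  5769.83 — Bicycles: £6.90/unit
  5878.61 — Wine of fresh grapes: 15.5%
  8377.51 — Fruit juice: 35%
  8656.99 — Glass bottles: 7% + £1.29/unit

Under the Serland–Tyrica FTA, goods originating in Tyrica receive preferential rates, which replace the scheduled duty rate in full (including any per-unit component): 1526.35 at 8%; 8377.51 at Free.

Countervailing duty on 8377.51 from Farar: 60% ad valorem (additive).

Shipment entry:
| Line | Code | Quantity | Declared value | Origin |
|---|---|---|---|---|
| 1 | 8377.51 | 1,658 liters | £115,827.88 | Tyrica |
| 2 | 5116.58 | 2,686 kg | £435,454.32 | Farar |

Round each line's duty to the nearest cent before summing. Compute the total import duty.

Line 1 (8377.51, Tyrica, 1,658 liters, £115,827.88):
Base rate for 8377.51 is 35%.
Origin Tyrica qualifies under the Serland–Tyrica agreement and 8377.51 is covered: preferential rate Free applies instead.
The additional-duty order on 8377.51 targets Farar, not Tyrica; it does not apply.
Duty = £115,827.88 × 0% = £0.00.
Line 2 (5116.58, Farar, 2,686 kg, £435,454.32):
Base rate for 5116.58 is 6%.
Duty = £435,454.32 × 6% = £26,127.26.
Total = £0.00 + £26,127.26 = £26,127.26.

£26,127.26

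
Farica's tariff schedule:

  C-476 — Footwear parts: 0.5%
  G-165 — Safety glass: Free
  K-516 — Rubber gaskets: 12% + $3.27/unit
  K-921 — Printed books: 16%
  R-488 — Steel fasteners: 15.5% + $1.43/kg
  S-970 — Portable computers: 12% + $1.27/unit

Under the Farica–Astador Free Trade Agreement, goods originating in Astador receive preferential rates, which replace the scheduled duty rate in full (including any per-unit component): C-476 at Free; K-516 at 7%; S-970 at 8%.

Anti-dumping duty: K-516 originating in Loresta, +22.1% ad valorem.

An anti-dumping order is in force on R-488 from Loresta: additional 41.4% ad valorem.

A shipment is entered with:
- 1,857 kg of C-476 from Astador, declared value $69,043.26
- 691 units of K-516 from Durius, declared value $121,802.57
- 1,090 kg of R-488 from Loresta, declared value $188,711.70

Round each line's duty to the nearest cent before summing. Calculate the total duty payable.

$125,811.54

Line 1 (C-476, Astador, 1,857 kg, $69,043.26):
Base rate for C-476 is 0.5%.
Origin Astador qualifies under the Farica–Astador agreement and C-476 is covered: preferential rate Free applies instead.
Duty = $69,043.26 × 0% = $0.00.
Line 2 (K-516, Durius, 691 units, $121,802.57):
Base rate for K-516 is 12% + $3.27/unit.
K-516 has an FTA preferential rate, but origin Durius is not Astador; base rate stands.
The additional-duty order on K-516 targets Loresta, not Durius; it does not apply.
Duty = $121,802.57 × 12% + 691 × $3.27 = $16,875.88.
Line 3 (R-488, Loresta, 1,090 kg, $188,711.70):
Base rate for R-488 is 15.5% + $1.43/kg.
Additional duty on R-488 from Loresta: +41.4%. Applied ad valorem rate: 15.5% + 41.4% = 56.9%.
Duty = $188,711.70 × 56.9% + 1,090 × $1.43 = $108,935.66.
Total = $0.00 + $16,875.88 + $108,935.66 = $125,811.54.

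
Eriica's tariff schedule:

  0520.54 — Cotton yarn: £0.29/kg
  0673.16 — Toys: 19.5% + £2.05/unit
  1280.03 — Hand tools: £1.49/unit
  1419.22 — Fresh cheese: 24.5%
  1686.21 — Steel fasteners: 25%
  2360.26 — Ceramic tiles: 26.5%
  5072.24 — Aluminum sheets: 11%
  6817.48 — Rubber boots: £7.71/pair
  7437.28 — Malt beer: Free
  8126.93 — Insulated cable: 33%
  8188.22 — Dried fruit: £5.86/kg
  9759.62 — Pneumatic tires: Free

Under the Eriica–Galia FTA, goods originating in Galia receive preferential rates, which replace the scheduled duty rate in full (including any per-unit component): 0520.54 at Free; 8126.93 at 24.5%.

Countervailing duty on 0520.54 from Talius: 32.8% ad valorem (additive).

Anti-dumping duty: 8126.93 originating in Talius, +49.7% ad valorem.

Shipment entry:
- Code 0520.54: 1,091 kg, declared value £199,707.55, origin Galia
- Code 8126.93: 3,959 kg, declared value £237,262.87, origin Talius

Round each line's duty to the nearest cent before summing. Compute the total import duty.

£196,216.39

Line 1 (0520.54, Galia, 1,091 kg, £199,707.55):
Base rate for 0520.54 is £0.29/kg.
Origin Galia qualifies under the Eriica–Galia agreement and 0520.54 is covered: preferential rate Free applies instead.
The additional-duty order on 0520.54 targets Talius, not Galia; it does not apply.
Duty = £199,707.55 × 0% = £0.00.
Line 2 (8126.93, Talius, 3,959 kg, £237,262.87):
Base rate for 8126.93 is 33%.
8126.93 has an FTA preferential rate, but origin Talius is not Galia; base rate stands.
Additional duty on 8126.93 from Talius: +49.7%. Applied ad valorem rate: 33% + 49.7% = 82.7%.
Duty = £237,262.87 × 82.7% = £196,216.39.
Total = £0.00 + £196,216.39 = £196,216.39.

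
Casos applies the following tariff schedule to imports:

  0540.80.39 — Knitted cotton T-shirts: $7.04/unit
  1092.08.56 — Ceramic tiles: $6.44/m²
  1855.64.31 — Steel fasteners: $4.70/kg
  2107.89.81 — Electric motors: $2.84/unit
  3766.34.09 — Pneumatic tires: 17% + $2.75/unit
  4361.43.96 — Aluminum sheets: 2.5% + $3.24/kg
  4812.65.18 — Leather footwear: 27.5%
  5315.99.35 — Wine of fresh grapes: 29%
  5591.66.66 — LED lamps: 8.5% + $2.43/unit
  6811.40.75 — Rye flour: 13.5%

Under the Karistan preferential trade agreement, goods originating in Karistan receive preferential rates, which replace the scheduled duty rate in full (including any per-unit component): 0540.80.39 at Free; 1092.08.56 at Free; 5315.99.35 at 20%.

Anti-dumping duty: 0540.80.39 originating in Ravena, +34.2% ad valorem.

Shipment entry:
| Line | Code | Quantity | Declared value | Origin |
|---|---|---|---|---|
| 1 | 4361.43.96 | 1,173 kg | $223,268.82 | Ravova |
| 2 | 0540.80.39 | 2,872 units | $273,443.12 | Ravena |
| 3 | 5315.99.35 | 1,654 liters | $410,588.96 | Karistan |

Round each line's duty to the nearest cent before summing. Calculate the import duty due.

$205,236.46

Line 1 (4361.43.96, Ravova, 1,173 kg, $223,268.82):
Base rate for 4361.43.96 is 2.5% + $3.24/kg.
Duty = $223,268.82 × 2.5% + 1,173 × $3.24 = $9,382.24.
Line 2 (0540.80.39, Ravena, 2,872 units, $273,443.12):
Base rate for 0540.80.39 is $7.04/unit.
0540.80.39 has an FTA preferential rate, but origin Ravena is not Karistan; base rate stands.
Additional duty on 0540.80.39 from Ravena: +34.2% ad valorem. Applied ad valorem rate = 34.2%.
Duty = $273,443.12 × 34.2% + 2,872 × $7.04 = $113,736.43.
Line 3 (5315.99.35, Karistan, 1,654 liters, $410,588.96):
Base rate for 5315.99.35 is 29%.
Origin Karistan qualifies under the Casos–Karistan agreement and 5315.99.35 is covered: preferential rate 20% applies instead.
Duty = $410,588.96 × 20% = $82,117.79.
Total = $9,382.24 + $113,736.43 + $82,117.79 = $205,236.46.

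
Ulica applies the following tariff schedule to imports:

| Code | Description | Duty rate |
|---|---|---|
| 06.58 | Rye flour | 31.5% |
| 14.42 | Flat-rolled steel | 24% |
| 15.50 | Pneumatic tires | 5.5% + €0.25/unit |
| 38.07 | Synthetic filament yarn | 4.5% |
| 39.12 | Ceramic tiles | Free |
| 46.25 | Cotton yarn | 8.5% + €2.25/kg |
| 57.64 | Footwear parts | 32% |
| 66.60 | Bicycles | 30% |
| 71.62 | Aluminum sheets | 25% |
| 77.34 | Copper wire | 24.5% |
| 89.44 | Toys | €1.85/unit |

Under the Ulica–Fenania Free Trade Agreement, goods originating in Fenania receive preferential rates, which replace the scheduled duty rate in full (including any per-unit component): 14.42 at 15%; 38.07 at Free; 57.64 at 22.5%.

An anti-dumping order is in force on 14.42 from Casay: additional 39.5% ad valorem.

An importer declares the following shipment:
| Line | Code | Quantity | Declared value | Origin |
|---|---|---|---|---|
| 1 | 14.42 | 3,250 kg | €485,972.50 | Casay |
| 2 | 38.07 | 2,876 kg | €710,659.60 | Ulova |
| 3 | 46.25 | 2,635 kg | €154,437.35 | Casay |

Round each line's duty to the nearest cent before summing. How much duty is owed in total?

€359,628.14

Line 1 (14.42, Casay, 3,250 kg, €485,972.50):
Base rate for 14.42 is 24%.
14.42 has an FTA preferential rate, but origin Casay is not Fenania; base rate stands.
Additional duty on 14.42 from Casay: +39.5%. Applied ad valorem rate: 24% + 39.5% = 63.5%.
Duty = €485,972.50 × 63.5% = €308,592.54.
Line 2 (38.07, Ulova, 2,876 kg, €710,659.60):
Base rate for 38.07 is 4.5%.
38.07 has an FTA preferential rate, but origin Ulova is not Fenania; base rate stands.
Duty = €710,659.60 × 4.5% = €31,979.68.
Line 3 (46.25, Casay, 2,635 kg, €154,437.35):
Base rate for 46.25 is 8.5% + €2.25/kg.
Duty = €154,437.35 × 8.5% + 2,635 × €2.25 = €19,055.92.
Total = €308,592.54 + €31,979.68 + €19,055.92 = €359,628.14.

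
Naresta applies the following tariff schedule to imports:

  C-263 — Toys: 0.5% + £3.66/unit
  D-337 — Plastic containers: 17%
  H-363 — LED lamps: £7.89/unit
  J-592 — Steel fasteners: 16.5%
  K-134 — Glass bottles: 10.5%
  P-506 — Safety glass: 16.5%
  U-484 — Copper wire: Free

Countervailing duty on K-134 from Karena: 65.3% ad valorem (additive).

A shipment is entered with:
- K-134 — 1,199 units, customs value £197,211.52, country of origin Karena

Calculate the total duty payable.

Line 1 (K-134, Karena, 1,199 units, £197,211.52):
Base rate for K-134 is 10.5%.
Additional duty on K-134 from Karena: +65.3%. Applied ad valorem rate: 10.5% + 65.3% = 75.8%.
Duty = £197,211.52 × 75.8% = £149,486.33.

£149,486.33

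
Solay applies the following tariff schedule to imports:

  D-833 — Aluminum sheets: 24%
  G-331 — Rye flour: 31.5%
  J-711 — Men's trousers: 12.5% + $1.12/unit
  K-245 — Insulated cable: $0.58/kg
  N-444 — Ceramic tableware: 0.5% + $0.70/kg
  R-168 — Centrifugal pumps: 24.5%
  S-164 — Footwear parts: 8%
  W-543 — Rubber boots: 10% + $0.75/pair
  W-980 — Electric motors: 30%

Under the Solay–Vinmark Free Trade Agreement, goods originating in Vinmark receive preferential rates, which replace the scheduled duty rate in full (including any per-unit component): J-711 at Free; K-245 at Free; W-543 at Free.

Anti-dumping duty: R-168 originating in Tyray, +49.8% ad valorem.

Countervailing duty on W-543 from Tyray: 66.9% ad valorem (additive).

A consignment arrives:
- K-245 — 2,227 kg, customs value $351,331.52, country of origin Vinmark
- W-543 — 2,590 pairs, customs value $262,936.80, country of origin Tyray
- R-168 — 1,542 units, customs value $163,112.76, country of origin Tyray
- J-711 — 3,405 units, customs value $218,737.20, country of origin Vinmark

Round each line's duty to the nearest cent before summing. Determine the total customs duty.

Line 1 (K-245, Vinmark, 2,227 kg, $351,331.52):
Base rate for K-245 is $0.58/kg.
Origin Vinmark qualifies under the Solay–Vinmark agreement and K-245 is covered: preferential rate Free applies instead.
Duty = $351,331.52 × 0% = $0.00.
Line 2 (W-543, Tyray, 2,590 pairs, $262,936.80):
Base rate for W-543 is 10% + $0.75/pair.
W-543 has an FTA preferential rate, but origin Tyray is not Vinmark; base rate stands.
Additional duty on W-543 from Tyray: +66.9%. Applied ad valorem rate: 10% + 66.9% = 76.9%.
Duty = $262,936.80 × 76.9% + 2,590 × $0.75 = $204,140.90.
Line 3 (R-168, Tyray, 1,542 units, $163,112.76):
Base rate for R-168 is 24.5%.
Additional duty on R-168 from Tyray: +49.8%. Applied ad valorem rate: 24.5% + 49.8% = 74.3%.
Duty = $163,112.76 × 74.3% = $121,192.78.
Line 4 (J-711, Vinmark, 3,405 units, $218,737.20):
Base rate for J-711 is 12.5% + $1.12/unit.
Origin Vinmark qualifies under the Solay–Vinmark agreement and J-711 is covered: preferential rate Free applies instead.
Duty = $218,737.20 × 0% = $0.00.
Total = $0.00 + $204,140.90 + $121,192.78 + $0.00 = $325,333.68.

$325,333.68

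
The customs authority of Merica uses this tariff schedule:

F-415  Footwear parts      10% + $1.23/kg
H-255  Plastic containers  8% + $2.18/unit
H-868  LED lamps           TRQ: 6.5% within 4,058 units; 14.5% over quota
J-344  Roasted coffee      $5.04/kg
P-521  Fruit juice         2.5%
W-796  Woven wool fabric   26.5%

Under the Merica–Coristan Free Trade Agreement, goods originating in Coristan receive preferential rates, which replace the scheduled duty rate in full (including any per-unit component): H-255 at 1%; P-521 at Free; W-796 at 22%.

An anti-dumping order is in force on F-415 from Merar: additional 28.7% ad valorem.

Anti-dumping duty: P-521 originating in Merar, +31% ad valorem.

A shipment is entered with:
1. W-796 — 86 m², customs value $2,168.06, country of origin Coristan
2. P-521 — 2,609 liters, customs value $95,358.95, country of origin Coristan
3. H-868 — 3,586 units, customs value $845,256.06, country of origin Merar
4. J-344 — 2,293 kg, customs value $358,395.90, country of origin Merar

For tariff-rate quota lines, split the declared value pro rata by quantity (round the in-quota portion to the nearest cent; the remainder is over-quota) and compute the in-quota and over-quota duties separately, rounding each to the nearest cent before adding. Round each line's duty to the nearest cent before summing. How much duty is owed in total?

Line 1 (W-796, Coristan, 86 m², $2,168.06):
Base rate for W-796 is 26.5%.
Origin Coristan qualifies under the Merica–Coristan agreement and W-796 is covered: preferential rate 22% applies instead.
Duty = $2,168.06 × 22% = $476.97.
Line 2 (P-521, Coristan, 2,609 liters, $95,358.95):
Base rate for P-521 is 2.5%.
Origin Coristan qualifies under the Merica–Coristan agreement and P-521 is covered: preferential rate Free applies instead.
The additional-duty order on P-521 targets Merar, not Coristan; it does not apply.
Duty = $95,358.95 × 0% = $0.00.
Line 3 (H-868, Merar, 3,586 units, $845,256.06):
Code H-868 is under a tariff-rate quota (threshold 4,058 units). Quantity 3,586 units is within the quota, so the in-quota rate 6.5% applies to the full value.
Duty = $845,256.06 × 6.5% = $54,941.64.
Line 4 (J-344, Merar, 2,293 kg, $358,395.90):
Base rate for J-344 is $5.04/kg.
Duty = 2,293 × $5.04 = $11,556.72.
Total = $476.97 + $0.00 + $54,941.64 + $11,556.72 = $66,975.33.

$66,975.33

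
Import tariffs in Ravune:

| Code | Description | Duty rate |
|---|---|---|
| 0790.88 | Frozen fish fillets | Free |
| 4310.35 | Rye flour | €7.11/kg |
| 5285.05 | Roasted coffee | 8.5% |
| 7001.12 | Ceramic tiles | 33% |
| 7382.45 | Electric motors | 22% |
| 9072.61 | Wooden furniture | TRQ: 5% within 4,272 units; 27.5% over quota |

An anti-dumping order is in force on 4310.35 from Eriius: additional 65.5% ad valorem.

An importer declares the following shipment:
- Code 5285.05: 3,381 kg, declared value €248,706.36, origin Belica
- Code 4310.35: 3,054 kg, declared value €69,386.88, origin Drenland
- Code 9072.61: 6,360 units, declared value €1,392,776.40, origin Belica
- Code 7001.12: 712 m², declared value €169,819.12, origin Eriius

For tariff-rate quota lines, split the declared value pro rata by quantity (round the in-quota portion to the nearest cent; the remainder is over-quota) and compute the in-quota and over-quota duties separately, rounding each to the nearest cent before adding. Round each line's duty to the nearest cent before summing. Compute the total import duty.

Line 1 (5285.05, Belica, 3,381 kg, €248,706.36):
Base rate for 5285.05 is 8.5%.
Duty = €248,706.36 × 8.5% = €21,140.04.
Line 2 (4310.35, Drenland, 3,054 kg, €69,386.88):
Base rate for 4310.35 is €7.11/kg.
The additional-duty order on 4310.35 targets Eriius, not Drenland; it does not apply.
Duty = 3,054 × €7.11 = €21,713.94.
Line 3 (9072.61, Belica, 6,360 units, €1,392,776.40):
Code 9072.61 is under a tariff-rate quota (threshold 4,272 units). In-quota: 4,272 units at 5%; over-quota: 2,088 units at 27.5%.
Pro-rata value split: in-quota = €1,392,776.40 × 4,272/6,360 = €935,525.28; over-quota = €1,392,776.40 − €935,525.28 = €457,251.12.
In-quota duty = €935,525.28 × 5% = €46,776.26. Over-quota duty = €457,251.12 × 27.5% = €125,744.06.
Line duty = €46,776.26 + €125,744.06 = €172,520.32.
Line 4 (7001.12, Eriius, 712 m², €169,819.12):
Base rate for 7001.12 is 33%.
Duty = €169,819.12 × 33% = €56,040.31.
Total = €21,140.04 + €21,713.94 + €172,520.32 + €56,040.31 = €271,414.61.

€271,414.61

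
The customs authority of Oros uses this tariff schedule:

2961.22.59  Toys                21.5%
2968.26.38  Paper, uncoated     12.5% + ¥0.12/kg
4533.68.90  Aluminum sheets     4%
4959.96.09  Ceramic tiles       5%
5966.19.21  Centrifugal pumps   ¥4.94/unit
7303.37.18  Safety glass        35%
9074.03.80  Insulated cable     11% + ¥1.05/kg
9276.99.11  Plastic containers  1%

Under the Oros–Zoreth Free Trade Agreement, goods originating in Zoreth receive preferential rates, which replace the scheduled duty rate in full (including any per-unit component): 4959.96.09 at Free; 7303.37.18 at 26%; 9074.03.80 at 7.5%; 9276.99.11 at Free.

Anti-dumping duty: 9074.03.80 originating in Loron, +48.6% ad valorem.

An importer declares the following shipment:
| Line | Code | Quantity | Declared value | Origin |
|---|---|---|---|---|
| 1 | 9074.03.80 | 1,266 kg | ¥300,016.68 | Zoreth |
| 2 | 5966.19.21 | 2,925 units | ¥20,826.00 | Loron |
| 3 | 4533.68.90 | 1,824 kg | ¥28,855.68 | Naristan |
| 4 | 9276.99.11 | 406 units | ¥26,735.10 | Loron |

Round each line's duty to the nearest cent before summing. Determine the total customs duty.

¥38,372.33

Line 1 (9074.03.80, Zoreth, 1,266 kg, ¥300,016.68):
Base rate for 9074.03.80 is 11% + ¥1.05/kg.
Origin Zoreth qualifies under the Oros–Zoreth agreement and 9074.03.80 is covered: preferential rate 7.5% applies instead.
The additional-duty order on 9074.03.80 targets Loron, not Zoreth; it does not apply.
Duty = ¥300,016.68 × 7.5% = ¥22,501.25.
Line 2 (5966.19.21, Loron, 2,925 units, ¥20,826.00):
Base rate for 5966.19.21 is ¥4.94/unit.
Duty = 2,925 × ¥4.94 = ¥14,449.50.
Line 3 (4533.68.90, Naristan, 1,824 kg, ¥28,855.68):
Base rate for 4533.68.90 is 4%.
Duty = ¥28,855.68 × 4% = ¥1,154.23.
Line 4 (9276.99.11, Loron, 406 units, ¥26,735.10):
Base rate for 9276.99.11 is 1%.
9276.99.11 has an FTA preferential rate, but origin Loron is not Zoreth; base rate stands.
Duty = ¥26,735.10 × 1% = ¥267.35.
Total = ¥22,501.25 + ¥14,449.50 + ¥1,154.23 + ¥267.35 = ¥38,372.33.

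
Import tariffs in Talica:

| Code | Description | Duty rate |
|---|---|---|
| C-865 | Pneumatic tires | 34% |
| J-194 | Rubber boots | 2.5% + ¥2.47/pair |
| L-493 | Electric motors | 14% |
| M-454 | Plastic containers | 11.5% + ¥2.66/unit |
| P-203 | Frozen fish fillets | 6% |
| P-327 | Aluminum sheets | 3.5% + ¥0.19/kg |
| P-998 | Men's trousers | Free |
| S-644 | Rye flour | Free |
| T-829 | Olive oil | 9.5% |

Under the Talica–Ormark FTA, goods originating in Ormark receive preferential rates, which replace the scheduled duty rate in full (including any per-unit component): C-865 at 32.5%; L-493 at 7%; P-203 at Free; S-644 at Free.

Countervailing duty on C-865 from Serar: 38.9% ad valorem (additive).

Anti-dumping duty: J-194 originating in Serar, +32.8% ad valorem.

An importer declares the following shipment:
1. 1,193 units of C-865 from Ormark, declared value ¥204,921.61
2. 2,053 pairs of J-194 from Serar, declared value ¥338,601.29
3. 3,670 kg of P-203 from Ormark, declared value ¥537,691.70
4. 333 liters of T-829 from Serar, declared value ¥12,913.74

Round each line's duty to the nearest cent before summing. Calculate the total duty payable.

¥192,423.50

Line 1 (C-865, Ormark, 1,193 units, ¥204,921.61):
Base rate for C-865 is 34%.
Origin Ormark qualifies under the Talica–Ormark agreement and C-865 is covered: preferential rate 32.5% applies instead.
The additional-duty order on C-865 targets Serar, not Ormark; it does not apply.
Duty = ¥204,921.61 × 32.5% = ¥66,599.52.
Line 2 (J-194, Serar, 2,053 pairs, ¥338,601.29):
Base rate for J-194 is 2.5% + ¥2.47/pair.
Additional duty on J-194 from Serar: +32.8%. Applied ad valorem rate: 2.5% + 32.8% = 35.3%.
Duty = ¥338,601.29 × 35.3% + 2,053 × ¥2.47 = ¥124,597.17.
Line 3 (P-203, Ormark, 3,670 kg, ¥537,691.70):
Base rate for P-203 is 6%.
Origin Ormark qualifies under the Talica–Ormark agreement and P-203 is covered: preferential rate Free applies instead.
Duty = ¥537,691.70 × 0% = ¥0.00.
Line 4 (T-829, Serar, 333 liters, ¥12,913.74):
Base rate for T-829 is 9.5%.
Duty = ¥12,913.74 × 9.5% = ¥1,226.81.
Total = ¥66,599.52 + ¥124,597.17 + ¥0.00 + ¥1,226.81 = ¥192,423.50.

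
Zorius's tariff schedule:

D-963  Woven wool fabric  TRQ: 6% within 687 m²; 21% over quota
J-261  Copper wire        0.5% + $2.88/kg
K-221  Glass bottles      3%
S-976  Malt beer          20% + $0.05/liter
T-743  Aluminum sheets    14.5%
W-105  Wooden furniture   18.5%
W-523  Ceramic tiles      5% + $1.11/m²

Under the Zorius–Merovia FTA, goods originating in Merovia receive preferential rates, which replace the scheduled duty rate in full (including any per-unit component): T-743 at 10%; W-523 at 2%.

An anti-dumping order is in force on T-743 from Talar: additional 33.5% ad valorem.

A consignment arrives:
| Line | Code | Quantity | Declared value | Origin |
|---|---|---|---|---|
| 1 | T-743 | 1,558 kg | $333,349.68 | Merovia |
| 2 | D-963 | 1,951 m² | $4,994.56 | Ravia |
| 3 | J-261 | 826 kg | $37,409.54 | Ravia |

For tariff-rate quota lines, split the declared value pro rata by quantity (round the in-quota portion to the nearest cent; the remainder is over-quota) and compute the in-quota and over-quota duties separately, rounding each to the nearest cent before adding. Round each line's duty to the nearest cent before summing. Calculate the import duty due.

Line 1 (T-743, Merovia, 1,558 kg, $333,349.68):
Base rate for T-743 is 14.5%.
Origin Merovia qualifies under the Zorius–Merovia agreement and T-743 is covered: preferential rate 10% applies instead.
The additional-duty order on T-743 targets Talar, not Merovia; it does not apply.
Duty = $333,349.68 × 10% = $33,334.97.
Line 2 (D-963, Ravia, 1,951 m², $4,994.56):
Code D-963 is under a tariff-rate quota (threshold 687 m²). In-quota: 687 m² at 6%; over-quota: 1,264 m² at 21%.
Pro-rata value split: in-quota = $4,994.56 × 687/1,951 = $1,758.72; over-quota = $4,994.56 − $1,758.72 = $3,235.84.
In-quota duty = $1,758.72 × 6% = $105.52. Over-quota duty = $3,235.84 × 21% = $679.53.
Line duty = $105.52 + $679.53 = $785.05.
Line 3 (J-261, Ravia, 826 kg, $37,409.54):
Base rate for J-261 is 0.5% + $2.88/kg.
Duty = $37,409.54 × 0.5% + 826 × $2.88 = $2,565.93.
Total = $33,334.97 + $785.05 + $2,565.93 = $36,685.95.

$36,685.95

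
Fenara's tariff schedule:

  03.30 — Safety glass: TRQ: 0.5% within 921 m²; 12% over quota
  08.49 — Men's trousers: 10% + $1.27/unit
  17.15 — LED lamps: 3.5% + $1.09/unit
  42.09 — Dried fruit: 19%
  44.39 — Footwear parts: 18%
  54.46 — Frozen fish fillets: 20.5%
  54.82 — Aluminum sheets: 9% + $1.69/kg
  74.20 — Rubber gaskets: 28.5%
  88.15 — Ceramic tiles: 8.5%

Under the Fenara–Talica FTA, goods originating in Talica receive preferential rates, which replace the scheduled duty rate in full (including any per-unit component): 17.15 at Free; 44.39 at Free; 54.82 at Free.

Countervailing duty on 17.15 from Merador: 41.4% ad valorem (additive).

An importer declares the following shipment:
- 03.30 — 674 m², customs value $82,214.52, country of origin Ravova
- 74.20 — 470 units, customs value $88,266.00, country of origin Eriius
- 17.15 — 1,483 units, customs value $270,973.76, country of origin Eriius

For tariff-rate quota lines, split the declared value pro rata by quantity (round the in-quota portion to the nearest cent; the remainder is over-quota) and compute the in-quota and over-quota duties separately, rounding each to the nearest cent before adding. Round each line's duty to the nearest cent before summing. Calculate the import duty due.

$36,667.43

Line 1 (03.30, Ravova, 674 m², $82,214.52):
Code 03.30 is under a tariff-rate quota (threshold 921 m²). Quantity 674 m² is within the quota, so the in-quota rate 0.5% applies to the full value.
Duty = $82,214.52 × 0.5% = $411.07.
Line 2 (74.20, Eriius, 470 units, $88,266.00):
Base rate for 74.20 is 28.5%.
Duty = $88,266.00 × 28.5% = $25,155.81.
Line 3 (17.15, Eriius, 1,483 units, $270,973.76):
Base rate for 17.15 is 3.5% + $1.09/unit.
17.15 has an FTA preferential rate, but origin Eriius is not Talica; base rate stands.
The additional-duty order on 17.15 targets Merador, not Eriius; it does not apply.
Duty = $270,973.76 × 3.5% + 1,483 × $1.09 = $11,100.55.
Total = $411.07 + $25,155.81 + $11,100.55 = $36,667.43.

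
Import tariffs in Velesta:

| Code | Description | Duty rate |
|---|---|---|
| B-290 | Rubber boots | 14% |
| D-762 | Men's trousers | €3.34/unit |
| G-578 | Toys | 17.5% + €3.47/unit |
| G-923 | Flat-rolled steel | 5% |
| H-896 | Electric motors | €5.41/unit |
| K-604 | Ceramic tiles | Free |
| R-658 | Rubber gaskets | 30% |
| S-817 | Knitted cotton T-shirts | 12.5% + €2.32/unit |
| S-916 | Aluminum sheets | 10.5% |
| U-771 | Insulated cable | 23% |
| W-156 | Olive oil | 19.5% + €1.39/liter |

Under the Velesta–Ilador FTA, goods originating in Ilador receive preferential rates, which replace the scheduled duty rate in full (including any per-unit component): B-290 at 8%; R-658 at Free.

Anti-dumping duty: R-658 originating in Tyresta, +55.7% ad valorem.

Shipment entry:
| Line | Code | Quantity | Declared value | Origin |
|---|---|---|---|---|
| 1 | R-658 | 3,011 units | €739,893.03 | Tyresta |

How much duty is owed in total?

€634,088.33

Line 1 (R-658, Tyresta, 3,011 units, €739,893.03):
Base rate for R-658 is 30%.
R-658 has an FTA preferential rate, but origin Tyresta is not Ilador; base rate stands.
Additional duty on R-658 from Tyresta: +55.7%. Applied ad valorem rate: 30% + 55.7% = 85.7%.
Duty = €739,893.03 × 85.7% = €634,088.33.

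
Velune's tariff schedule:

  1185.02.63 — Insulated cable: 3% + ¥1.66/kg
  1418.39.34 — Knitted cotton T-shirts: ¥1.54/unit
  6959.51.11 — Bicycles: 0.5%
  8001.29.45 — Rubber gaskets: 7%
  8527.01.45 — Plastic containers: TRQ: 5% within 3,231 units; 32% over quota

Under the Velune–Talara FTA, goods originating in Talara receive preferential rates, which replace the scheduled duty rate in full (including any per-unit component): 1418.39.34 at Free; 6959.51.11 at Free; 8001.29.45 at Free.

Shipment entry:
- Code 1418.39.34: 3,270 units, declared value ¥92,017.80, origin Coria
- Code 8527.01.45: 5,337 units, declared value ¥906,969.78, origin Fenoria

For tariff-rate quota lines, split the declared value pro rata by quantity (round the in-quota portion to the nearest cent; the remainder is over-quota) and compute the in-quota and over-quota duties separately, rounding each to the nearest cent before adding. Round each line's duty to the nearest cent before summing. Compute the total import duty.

¥147,015.57

Line 1 (1418.39.34, Coria, 3,270 units, ¥92,017.80):
Base rate for 1418.39.34 is ¥1.54/unit.
1418.39.34 has an FTA preferential rate, but origin Coria is not Talara; base rate stands.
Duty = 3,270 × ¥1.54 = ¥5,035.80.
Line 2 (8527.01.45, Fenoria, 5,337 units, ¥906,969.78):
Code 8527.01.45 is under a tariff-rate quota (threshold 3,231 units). In-quota: 3,231 units at 5%; over-quota: 2,106 units at 32%.
Pro-rata value split: in-quota = ¥906,969.78 × 3,231/5,337 = ¥549,076.14; over-quota = ¥906,969.78 − ¥549,076.14 = ¥357,893.64.
In-quota duty = ¥549,076.14 × 5% = ¥27,453.81. Over-quota duty = ¥357,893.64 × 32% = ¥114,525.96.
Line duty = ¥27,453.81 + ¥114,525.96 = ¥141,979.77.
Total = ¥5,035.80 + ¥141,979.77 = ¥147,015.57.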